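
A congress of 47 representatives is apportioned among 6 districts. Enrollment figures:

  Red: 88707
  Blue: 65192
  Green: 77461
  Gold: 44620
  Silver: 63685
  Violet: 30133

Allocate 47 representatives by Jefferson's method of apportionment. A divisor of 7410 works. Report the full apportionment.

Red 11; Blue 8; Green 10; Gold 6; Silver 8; Violet 4

With modified divisor 7410: modified quotas Red 11.971, Blue 8.798, Green 10.454, Gold 6.022, Silver 8.594, Violet 4.067.
Rounding down: Red 11, Blue 8, Green 10, Gold 6, Silver 8, Violet 4 (total 47).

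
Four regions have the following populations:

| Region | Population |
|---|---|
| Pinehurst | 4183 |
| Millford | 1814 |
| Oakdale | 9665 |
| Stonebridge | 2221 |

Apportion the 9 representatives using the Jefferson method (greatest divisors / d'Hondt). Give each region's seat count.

Standard divisor 17883/9 ≈ 1987; standard quotas: Pinehurst 2.105, Millford 0.913, Oakdale 4.864, Stonebridge 1.118.
Rounding down gives 2, 0, 4, 1 = 7 seats, so the divisor must be adjusted.
With modified divisor 1700: modified quotas Pinehurst 2.461, Millford 1.067, Oakdale 5.685, Stonebridge 1.306.
Rounding down: Pinehurst 2, Millford 1, Oakdale 5, Stonebridge 1 (total 9).

Pinehurst 2, Millford 1, Oakdale 5, Stonebridge 1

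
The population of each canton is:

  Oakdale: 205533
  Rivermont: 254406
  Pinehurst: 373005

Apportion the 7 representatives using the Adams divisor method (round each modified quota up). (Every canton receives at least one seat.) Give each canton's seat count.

Standard divisor 832944/7 ≈ 118992; standard quotas: Oakdale 1.727, Rivermont 2.138, Pinehurst 3.135.
Rounding up gives 2, 3, 4 = 9 seats, so the divisor must be adjusted.
With modified divisor 156900: modified quotas Oakdale 1.310, Rivermont 1.621, Pinehurst 2.377.
Rounding up: Oakdale 2, Rivermont 2, Pinehurst 3 (total 7).

Oakdale 2; Rivermont 2; Pinehurst 3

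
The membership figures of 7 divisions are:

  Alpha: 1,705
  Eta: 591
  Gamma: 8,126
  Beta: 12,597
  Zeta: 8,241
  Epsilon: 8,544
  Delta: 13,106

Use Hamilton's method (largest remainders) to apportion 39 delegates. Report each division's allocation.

Total 52910; standard divisor 52910/39 ≈ 1356.667.
Standard quotas: Alpha 1.2568, Eta 0.4356, Gamma 5.9897, Beta 9.2853, Zeta 6.0744, Epsilon 6.2978, Delta 9.6604.
Lower quotas: Alpha 1, Eta 0, Gamma 5, Beta 9, Zeta 6, Epsilon 6, Delta 9 (sum 36, leaving 3 seats).
Remainders in descending order: Gamma 0.9897, Delta 0.6604, Eta 0.4356, Epsilon 0.2978, Beta 0.2853, Alpha 0.2568, Zeta 0.0744.
The surplus seats go to Gamma, Delta, Eta.

Alpha: 1, Eta: 1, Gamma: 6, Beta: 9, Zeta: 6, Epsilon: 6, Delta: 10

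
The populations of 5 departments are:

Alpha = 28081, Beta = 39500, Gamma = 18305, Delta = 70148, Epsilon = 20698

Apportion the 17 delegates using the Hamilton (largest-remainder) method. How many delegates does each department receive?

Alpha 2; Beta 4; Gamma 2; Delta 7; Epsilon 2

Standard divisor: 176732 ÷ 17 = 10396.
Standard quotas: Alpha 2.7011, Beta 3.7995, Gamma 1.7608, Delta 6.7476, Epsilon 1.9910.
Lower quotas: Alpha 2, Beta 3, Gamma 1, Delta 6, Epsilon 1 (sum 13, leaving 4 seats).
Remainders in descending order: Epsilon 0.9910, Beta 0.7995, Gamma 0.7608, Delta 0.7476, Alpha 0.7011.
The surplus seats go to Epsilon, Beta, Gamma, Delta.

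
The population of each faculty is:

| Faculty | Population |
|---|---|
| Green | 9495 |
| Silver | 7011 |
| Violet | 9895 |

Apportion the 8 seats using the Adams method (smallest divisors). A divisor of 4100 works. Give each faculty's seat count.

Green: 3; Silver: 2; Violet: 3

With modified divisor 4100: modified quotas Green 2.316, Silver 1.710, Violet 2.413.
Rounding up: Green 3, Silver 2, Violet 3 (total 8).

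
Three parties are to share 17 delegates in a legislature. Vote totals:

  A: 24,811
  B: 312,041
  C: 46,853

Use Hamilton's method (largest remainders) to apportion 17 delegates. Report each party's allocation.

A=1, B=14, C=2

Total 383705; standard divisor 383705/17 ≈ 22570.882.
Standard quotas: A 1.0992, B 13.8249, C 2.0758.
Lower quotas: A 1, B 13, C 2 (sum 16, leaving 1 seat).
Remainders in descending order: B 0.8249, A 0.0992, C 0.0758.
The surplus seat goes to B.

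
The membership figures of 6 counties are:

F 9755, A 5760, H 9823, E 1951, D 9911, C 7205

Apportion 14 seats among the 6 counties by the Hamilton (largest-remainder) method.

F: 3; A: 2; H: 3; E: 1; D: 3; C: 2

Standard divisor: 44405 ÷ 14 ≈ 3171.786.
Standard quotas: F 3.0756, A 1.8160, H 3.0970, E 0.6151, D 3.1247, C 2.2716.
Lower quotas: F 3, A 1, H 3, E 0, D 3, C 2 (sum 12, leaving 2 seats).
Remainders in descending order: A 0.8160, E 0.6151, C 0.2716, D 0.1247, H 0.0970, F 0.0756.
Largest remainders: A, E receive the extra seats.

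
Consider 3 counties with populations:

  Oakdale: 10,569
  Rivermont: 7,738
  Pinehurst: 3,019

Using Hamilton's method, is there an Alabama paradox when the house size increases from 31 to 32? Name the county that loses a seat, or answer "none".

At 31 seats: Oakdale 15, Rivermont 11, Pinehurst 5.
At 32 seats: Oakdale 16, Rivermont 12, Pinehurst 4.
Pinehurst drops from 5 to 4.

Pinehurst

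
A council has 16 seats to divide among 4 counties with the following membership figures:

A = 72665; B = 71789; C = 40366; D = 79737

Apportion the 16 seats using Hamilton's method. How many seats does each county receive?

A 4, B 4, C 3, D 5

Total 264557; standard divisor 264557/16 ≈ 16534.812.
Standard quotas: A 4.3947, B 4.3417, C 2.4413, D 4.8224.
Lower quotas: A 4, B 4, C 2, D 4 (sum 14, leaving 2 seats).
Remainders in descending order: D 0.8224, C 0.4413, A 0.3947, B 0.3417.
Largest remainders: D, C receive the extra seats.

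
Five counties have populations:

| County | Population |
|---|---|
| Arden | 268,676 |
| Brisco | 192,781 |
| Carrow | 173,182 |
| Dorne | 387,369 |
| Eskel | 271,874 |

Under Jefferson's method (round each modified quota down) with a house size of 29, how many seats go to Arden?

6

Standard divisor 1293882/29 ≈ 44616.621; standard quotas: Arden 6.022, Brisco 4.321, Carrow 3.882, Dorne 8.682, Eskel 6.094.
Rounding down gives 6, 4, 3, 8, 6 = 27 seats, so the divisor must be adjusted.
With modified divisor 40900: modified quotas Arden 6.569, Brisco 4.713, Carrow 4.234, Dorne 9.471, Eskel 6.647.
Rounding down: Arden 6, Brisco 4, Carrow 4, Dorne 9, Eskel 6 (total 29).
Arden receives 6.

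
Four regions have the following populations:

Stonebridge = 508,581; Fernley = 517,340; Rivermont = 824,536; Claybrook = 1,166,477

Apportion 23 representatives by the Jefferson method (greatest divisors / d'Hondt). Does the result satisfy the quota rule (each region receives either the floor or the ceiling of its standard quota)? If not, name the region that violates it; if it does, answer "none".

none

Standard quotas: Stonebridge 3.877, Fernley 3.944, Rivermont 6.286, Claybrook 8.893.
Jefferson allocation: Stonebridge 4, Fernley 4, Rivermont 6, Claybrook 9.
Every allocation lies between the lower and upper quota.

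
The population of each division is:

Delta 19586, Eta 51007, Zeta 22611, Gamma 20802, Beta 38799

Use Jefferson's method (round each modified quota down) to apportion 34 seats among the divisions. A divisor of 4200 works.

Delta 4, Eta 12, Zeta 5, Gamma 4, Beta 9

With modified divisor 4200: modified quotas Delta 4.663, Eta 12.145, Zeta 5.384, Gamma 4.953, Beta 9.238.
Rounding down: Delta 4, Eta 12, Zeta 5, Gamma 4, Beta 9 (total 34).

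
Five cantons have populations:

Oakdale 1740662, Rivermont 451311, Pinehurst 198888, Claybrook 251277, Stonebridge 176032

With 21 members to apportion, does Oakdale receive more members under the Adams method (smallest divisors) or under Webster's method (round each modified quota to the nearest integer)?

Webster

Adams: Oakdale 12, Rivermont 3, Pinehurst 2, Claybrook 2, Stonebridge 2.
Webster: Oakdale 13, Rivermont 3, Pinehurst 2, Claybrook 2, Stonebridge 1.
Oakdale gets 12 under Adams and 13 under Webster.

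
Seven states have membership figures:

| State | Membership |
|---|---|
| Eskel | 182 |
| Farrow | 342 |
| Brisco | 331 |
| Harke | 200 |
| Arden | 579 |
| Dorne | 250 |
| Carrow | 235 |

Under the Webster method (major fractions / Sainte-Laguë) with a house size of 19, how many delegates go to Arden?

Standard divisor 2119/19 ≈ 111.526; standard quotas: Eskel 1.632, Farrow 3.067, Brisco 2.968, Harke 1.793, Arden 5.192, Dorne 2.242, Carrow 2.107.
Rounding to the nearest integer gives Eskel 2, Farrow 3, Brisco 3, Harke 2, Arden 5, Dorne 2, Carrow 2 — total 19, matching the house size, so no adjustment is needed.
Arden receives 5.

5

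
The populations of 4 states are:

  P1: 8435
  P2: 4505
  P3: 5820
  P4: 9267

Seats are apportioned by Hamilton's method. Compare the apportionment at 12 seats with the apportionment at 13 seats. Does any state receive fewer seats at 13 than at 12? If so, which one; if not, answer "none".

At 12 seats: P1 4, P2 2, P3 2, P4 4.
At 13 seats: P1 4, P2 2, P3 3, P4 4.
No state's allocation decreased.

none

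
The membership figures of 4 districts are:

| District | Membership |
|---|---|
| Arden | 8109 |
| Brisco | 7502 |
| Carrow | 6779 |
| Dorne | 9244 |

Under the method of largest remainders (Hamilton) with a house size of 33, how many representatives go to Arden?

8

Standard divisor: 31634 ÷ 33 ≈ 958.606.
Standard quotas: Arden 8.4592, Brisco 7.8259, Carrow 7.0717, Dorne 9.6432.
Lower quotas: Arden 8, Brisco 7, Carrow 7, Dorne 9 (sum 31, leaving 2 seats).
Remainders in descending order: Brisco 0.8259, Dorne 0.6432, Arden 0.4592, Carrow 0.0717.
The surplus seats go to Brisco, Dorne.
Arden receives 8.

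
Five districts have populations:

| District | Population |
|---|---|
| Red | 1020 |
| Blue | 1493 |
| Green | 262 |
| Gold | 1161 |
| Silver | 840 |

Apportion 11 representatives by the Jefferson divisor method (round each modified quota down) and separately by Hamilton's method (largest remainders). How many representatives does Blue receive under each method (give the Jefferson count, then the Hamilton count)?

4 and 3

Jefferson: Red 2, Blue 4, Green 0, Gold 3, Silver 2.
Hamilton: Red 2, Blue 3, Green 1, Gold 3, Silver 2.
Blue gets 4 under Jefferson and 3 under Hamilton.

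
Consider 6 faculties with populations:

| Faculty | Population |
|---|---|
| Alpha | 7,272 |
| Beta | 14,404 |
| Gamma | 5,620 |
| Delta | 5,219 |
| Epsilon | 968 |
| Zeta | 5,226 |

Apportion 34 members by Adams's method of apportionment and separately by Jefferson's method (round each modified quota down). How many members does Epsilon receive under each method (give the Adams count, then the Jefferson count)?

1 and 0

Adams: Alpha 6, Beta 12, Gamma 5, Delta 5, Epsilon 1, Zeta 5.
Jefferson: Alpha 6, Beta 13, Gamma 5, Delta 5, Epsilon 0, Zeta 5.
Epsilon gets 1 under Adams and 0 under Jefferson.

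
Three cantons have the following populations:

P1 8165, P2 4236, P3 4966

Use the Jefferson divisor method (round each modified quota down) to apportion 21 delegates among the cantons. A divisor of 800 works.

P1 10, P2 5, P3 6

With modified divisor 800: modified quotas P1 10.206, P2 5.295, P3 6.207.
Rounding down: P1 10, P2 5, P3 6 (total 21).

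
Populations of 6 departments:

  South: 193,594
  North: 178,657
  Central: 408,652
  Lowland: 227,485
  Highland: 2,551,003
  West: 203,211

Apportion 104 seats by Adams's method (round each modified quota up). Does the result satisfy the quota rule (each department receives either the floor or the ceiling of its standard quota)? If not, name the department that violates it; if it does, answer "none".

Highland

Standard quotas: South 5.351, North 4.938, Central 11.295, Lowland 6.288, Highland 70.511, West 5.617.
Adams allocation: South 6, North 5, Central 11, Lowland 7, Highland 69, West 6.
Highland has quota 70.511 (lower 70, upper 71) but receives 69 — outside the quota interval.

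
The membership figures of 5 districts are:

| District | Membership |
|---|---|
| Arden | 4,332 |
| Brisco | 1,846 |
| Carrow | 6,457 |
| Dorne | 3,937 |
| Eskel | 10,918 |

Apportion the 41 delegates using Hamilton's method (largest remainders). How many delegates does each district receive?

Total 27490; standard divisor 27490/41 ≈ 670.488.
Standard quotas: Arden 6.4610, Brisco 2.7532, Carrow 9.6303, Dorne 5.8718, Eskel 16.2837.
Lower quotas: Arden 6, Brisco 2, Carrow 9, Dorne 5, Eskel 16 (sum 38, leaving 3 seats).
Remainders in descending order: Dorne 0.8718, Brisco 0.7532, Carrow 0.6303, Arden 0.4610, Eskel 0.2837.
The surplus seats go to Dorne, Brisco, Carrow.

Arden 6; Brisco 3; Carrow 10; Dorne 6; Eskel 16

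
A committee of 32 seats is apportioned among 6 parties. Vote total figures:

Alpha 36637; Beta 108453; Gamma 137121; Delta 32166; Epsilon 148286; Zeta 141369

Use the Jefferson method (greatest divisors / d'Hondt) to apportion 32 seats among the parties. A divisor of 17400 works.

With modified divisor 17400: modified quotas Alpha 2.106, Beta 6.233, Gamma 7.881, Delta 1.849, Epsilon 8.522, Zeta 8.125.
Rounding down: Alpha 2, Beta 6, Gamma 7, Delta 1, Epsilon 8, Zeta 8 (total 32).

Alpha=2; Beta=6; Gamma=7; Delta=1; Epsilon=8; Zeta=8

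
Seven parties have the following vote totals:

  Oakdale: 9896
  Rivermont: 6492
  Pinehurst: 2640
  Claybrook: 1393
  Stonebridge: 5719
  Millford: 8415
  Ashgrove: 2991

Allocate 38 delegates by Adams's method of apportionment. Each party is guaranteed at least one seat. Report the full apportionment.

Oakdale 10, Rivermont 6, Pinehurst 3, Claybrook 2, Stonebridge 6, Millford 8, Ashgrove 3

Standard divisor 37546/38 ≈ 988.053; standard quotas: Oakdale 10.016, Rivermont 6.571, Pinehurst 2.672, Claybrook 1.410, Stonebridge 5.788, Millford 8.517, Ashgrove 3.027.
Rounding up gives 11, 7, 3, 2, 6, 9, 4 = 42 seats, so the divisor must be adjusted.
With modified divisor 1090: modified quotas Oakdale 9.079, Rivermont 5.956, Pinehurst 2.422, Claybrook 1.278, Stonebridge 5.247, Millford 7.720, Ashgrove 2.744.
Rounding up: Oakdale 10, Rivermont 6, Pinehurst 3, Claybrook 2, Stonebridge 6, Millford 8, Ashgrove 3 (total 38).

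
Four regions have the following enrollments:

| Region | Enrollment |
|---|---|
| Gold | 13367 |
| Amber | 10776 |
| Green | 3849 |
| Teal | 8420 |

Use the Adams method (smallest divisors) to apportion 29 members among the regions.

Gold: 10, Amber: 9, Green: 3, Teal: 7

Standard divisor 36412/29 ≈ 1255.586; standard quotas: Gold 10.646, Amber 8.582, Green 3.066, Teal 6.706.
Rounding up gives 11, 9, 4, 7 = 31 seats, so the divisor must be adjusted.
With modified divisor 1340: modified quotas Gold 9.975, Amber 8.042, Green 2.872, Teal 6.284.
Rounding up: Gold 10, Amber 9, Green 3, Teal 7 (total 29).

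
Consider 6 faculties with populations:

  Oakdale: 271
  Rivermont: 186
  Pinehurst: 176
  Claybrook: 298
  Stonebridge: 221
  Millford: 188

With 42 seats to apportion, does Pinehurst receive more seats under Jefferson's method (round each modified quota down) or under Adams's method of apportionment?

Adams

Jefferson: Oakdale 9, Rivermont 6, Pinehurst 5, Claybrook 9, Stonebridge 7, Millford 6.
Adams: Oakdale 8, Rivermont 6, Pinehurst 6, Claybrook 9, Stonebridge 7, Millford 6.
Pinehurst gets 5 under Jefferson and 6 under Adams.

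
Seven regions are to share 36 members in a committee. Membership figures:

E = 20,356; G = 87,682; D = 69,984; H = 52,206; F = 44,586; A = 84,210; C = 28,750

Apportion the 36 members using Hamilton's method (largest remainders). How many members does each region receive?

Total 387774; standard divisor 387774/36 ≈ 10771.5.
Standard quotas: E 1.8898, G 8.1402, D 6.4971, H 4.8467, F 4.1393, A 7.8179, C 2.6691.
Lower quotas: E 1, G 8, D 6, H 4, F 4, A 7, C 2 (sum 32, leaving 4 seats).
Remainders in descending order: E 0.8898, H 0.8467, A 0.8179, C 0.6691, D 0.4971, G 0.1402, F 0.1393.
The surplus seats go to E, H, A, C.

E 2, G 8, D 6, H 5, F 4, A 8, C 3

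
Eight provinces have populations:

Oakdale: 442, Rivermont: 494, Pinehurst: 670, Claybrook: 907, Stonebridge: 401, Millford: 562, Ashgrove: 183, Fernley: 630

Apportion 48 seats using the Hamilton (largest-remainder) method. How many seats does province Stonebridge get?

Standard divisor: 4289 ÷ 48 ≈ 89.354.
Standard quotas: Oakdale 4.947, Rivermont 5.529, Pinehurst 7.498, Claybrook 10.151, Stonebridge 4.488, Millford 6.290, Ashgrove 2.048, Fernley 7.051.
Lower quotas: Oakdale 4, Rivermont 5, Pinehurst 7, Claybrook 10, Stonebridge 4, Millford 6, Ashgrove 2, Fernley 7 (sum 45, leaving 3 seats).
Remainders in descending order: Oakdale 0.947, Rivermont 0.529, Pinehurst 0.498, Stonebridge 0.488, Millford 0.290, Claybrook 0.151, Fernley 0.051, Ashgrove 0.048.
The surplus seats go to Oakdale, Rivermont, Pinehurst.
Stonebridge receives 4.

4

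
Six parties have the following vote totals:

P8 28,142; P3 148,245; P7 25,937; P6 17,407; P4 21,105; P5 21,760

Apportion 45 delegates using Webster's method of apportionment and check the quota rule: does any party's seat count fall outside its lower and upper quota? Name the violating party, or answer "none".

none

Standard quotas: P8 4.823, P3 25.404, P7 4.445, P6 2.983, P4 3.617, P5 3.729.
Webster allocation: P8 5, P3 25, P7 4, P6 3, P4 4, P5 4.
Every allocation lies between the lower and upper quota.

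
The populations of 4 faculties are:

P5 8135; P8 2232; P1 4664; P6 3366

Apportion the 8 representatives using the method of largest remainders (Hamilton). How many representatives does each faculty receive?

P5 4; P8 1; P1 2; P6 1

Standard divisor: 18397 ÷ 8 ≈ 2299.625.
Standard quotas: P5 3.5375, P8 0.9706, P1 2.0282, P6 1.4637.
Lower quotas: P5 3, P8 0, P1 2, P6 1 (sum 6, leaving 2 seats).
Remainders in descending order: P8 0.9706, P5 0.5375, P6 0.4637, P1 0.0282.
The surplus seats go to P8, P5.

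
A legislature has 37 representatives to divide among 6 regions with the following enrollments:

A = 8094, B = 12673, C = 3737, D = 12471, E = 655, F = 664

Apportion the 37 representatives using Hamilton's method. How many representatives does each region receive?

The standard divisor is 38294/37 ≈ 1034.973.
Standard quotas: A 7.8205, B 12.2448, C 3.6107, D 12.0496, E 0.6329, F 0.6416.
Lower quotas: A 7, B 12, C 3, D 12, E 0, F 0 (sum 34, leaving 3 seats).
Remainders in descending order: A 0.8205, F 0.6416, E 0.6329, C 0.6107, B 0.2448, D 0.0496.
The surplus seats go to A, F, E.

A 8, B 12, C 3, D 12, E 1, F 1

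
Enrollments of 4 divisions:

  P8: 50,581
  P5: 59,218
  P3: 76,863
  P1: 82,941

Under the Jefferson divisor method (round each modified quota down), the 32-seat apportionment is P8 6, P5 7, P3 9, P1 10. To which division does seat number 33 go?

Priority for the next seat is population ÷ (current seats + 1).
Priorities: P8 7225.857, P5 7402.250, P3 7686.300, P1 7540.091.
Highest priority: P3.

P3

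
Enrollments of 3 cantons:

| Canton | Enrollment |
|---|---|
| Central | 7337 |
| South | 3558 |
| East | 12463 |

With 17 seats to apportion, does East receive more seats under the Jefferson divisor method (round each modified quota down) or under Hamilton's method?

Jefferson

Jefferson: Central 5, South 2, East 10.
Hamilton: Central 5, South 3, East 9.
East gets 10 under Jefferson and 9 under Hamilton.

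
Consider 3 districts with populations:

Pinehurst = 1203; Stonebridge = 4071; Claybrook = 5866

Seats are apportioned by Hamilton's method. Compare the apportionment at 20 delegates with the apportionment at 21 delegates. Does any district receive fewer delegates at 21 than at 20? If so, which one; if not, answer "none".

At 20 seats: Pinehurst 2, Stonebridge 7, Claybrook 11.
At 21 seats: Pinehurst 2, Stonebridge 8, Claybrook 11.
No district's allocation decreased.

none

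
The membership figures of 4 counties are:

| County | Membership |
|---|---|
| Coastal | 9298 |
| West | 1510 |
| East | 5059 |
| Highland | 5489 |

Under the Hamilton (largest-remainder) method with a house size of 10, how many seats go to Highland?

3

Standard divisor: 21356 ÷ 10 ≈ 2135.6.
Standard quotas: Coastal 4.3538, West 0.7071, East 2.3689, Highland 2.5702.
Lower quotas: Coastal 4, West 0, East 2, Highland 2 (sum 8, leaving 2 seats).
Remainders in descending order: West 0.7071, Highland 0.5702, East 0.3689, Coastal 0.3538.
The surplus seats go to West, Highland.
Highland receives 3.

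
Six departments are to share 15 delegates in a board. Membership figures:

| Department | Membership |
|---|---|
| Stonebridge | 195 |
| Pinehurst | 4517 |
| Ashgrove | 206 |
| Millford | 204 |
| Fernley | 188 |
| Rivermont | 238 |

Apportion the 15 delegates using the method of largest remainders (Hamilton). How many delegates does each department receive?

Standard divisor: 5548 ÷ 15 ≈ 369.867.
Standard quotas: Stonebridge 0.527, Pinehurst 12.213, Ashgrove 0.557, Millford 0.552, Fernley 0.508, Rivermont 0.643.
Lower quotas: Stonebridge 0, Pinehurst 12, Ashgrove 0, Millford 0, Fernley 0, Rivermont 0 (sum 12, leaving 3 seats).
Remainders in descending order: Rivermont 0.643, Ashgrove 0.557, Millford 0.552, Stonebridge 0.527, Fernley 0.508, Pinehurst 0.213.
Largest remainders: Rivermont, Ashgrove, Millford receive the extra seats.

Stonebridge=0, Pinehurst=12, Ashgrove=1, Millford=1, Fernley=0, Rivermont=1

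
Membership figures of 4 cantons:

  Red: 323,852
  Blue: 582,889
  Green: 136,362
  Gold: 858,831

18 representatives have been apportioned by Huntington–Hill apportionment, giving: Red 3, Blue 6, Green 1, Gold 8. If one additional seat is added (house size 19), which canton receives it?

Gold

Priority for the next seat is population ÷ (√(s·(s+1))).
Priorities: Red 93488.020, Blue 89941.725, Green 96422.495, Gold 101214.204.
Highest priority: Gold.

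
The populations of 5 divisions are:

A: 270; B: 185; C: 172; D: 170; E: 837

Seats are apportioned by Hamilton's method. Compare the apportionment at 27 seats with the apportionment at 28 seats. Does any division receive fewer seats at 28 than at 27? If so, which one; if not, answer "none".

none

At 27 seats: A 4, B 3, C 3, D 3, E 14.
At 28 seats: A 5, B 3, C 3, D 3, E 14.
No division's allocation decreased.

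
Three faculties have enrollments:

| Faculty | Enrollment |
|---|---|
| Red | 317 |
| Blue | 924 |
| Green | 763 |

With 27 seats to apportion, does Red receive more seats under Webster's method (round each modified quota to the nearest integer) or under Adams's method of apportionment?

Adams

Webster: Red 4, Blue 13, Green 10.
Adams: Red 5, Blue 12, Green 10.
Red gets 4 under Webster and 5 under Adams.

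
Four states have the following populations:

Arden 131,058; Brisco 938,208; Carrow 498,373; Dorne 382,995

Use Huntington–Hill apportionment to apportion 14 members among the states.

With divisor 144318: modified quotas Arden 0.908, Brisco 6.501, Carrow 3.453, Dorne 2.654.
Geometric-mean thresholds: Arden (min 1), Brisco √(6·7)=6.481, Carrow √(3·4)=3.464, Dorne √(2·3)=2.449.
Each quota rounded against its threshold gives Arden 1, Brisco 7, Carrow 3, Dorne 3 (total 14).

Arden 1, Brisco 7, Carrow 3, Dorne 3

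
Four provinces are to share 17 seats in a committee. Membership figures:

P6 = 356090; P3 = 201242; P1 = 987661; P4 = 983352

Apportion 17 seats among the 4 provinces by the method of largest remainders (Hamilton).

Standard divisor: 2528345 ÷ 17 ≈ 148726.176.
Standard quotas: P6 2.3943, P3 1.3531, P1 6.6408, P4 6.6118.
Lower quotas: P6 2, P3 1, P1 6, P4 6 (sum 15, leaving 2 seats).
Remainders in descending order: P1 0.6408, P4 0.6118, P6 0.3943, P3 0.3531.
The surplus seats go to P1, P4.

P6: 2; P3: 1; P1: 7; P4: 7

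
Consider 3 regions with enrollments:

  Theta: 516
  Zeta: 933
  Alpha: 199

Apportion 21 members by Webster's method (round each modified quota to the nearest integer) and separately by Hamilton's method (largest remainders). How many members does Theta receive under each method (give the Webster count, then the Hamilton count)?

Webster: Theta 6, Zeta 12, Alpha 3.
Hamilton: Theta 7, Zeta 12, Alpha 2.
Theta gets 6 under Webster and 7 under Hamilton.

6 and 7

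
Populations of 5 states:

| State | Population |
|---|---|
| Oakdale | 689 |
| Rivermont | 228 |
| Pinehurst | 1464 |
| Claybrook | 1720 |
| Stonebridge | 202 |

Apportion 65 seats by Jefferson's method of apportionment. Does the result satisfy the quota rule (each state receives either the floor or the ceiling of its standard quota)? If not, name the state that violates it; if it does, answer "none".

Standard quotas: Oakdale 10.408, Rivermont 3.444, Pinehurst 22.115, Claybrook 25.982, Stonebridge 3.051.
Jefferson allocation: Oakdale 10, Rivermont 3, Pinehurst 22, Claybrook 27, Stonebridge 3.
Claybrook has quota 25.982 (lower 25, upper 26) but receives 27 — outside the quota interval.

Claybrook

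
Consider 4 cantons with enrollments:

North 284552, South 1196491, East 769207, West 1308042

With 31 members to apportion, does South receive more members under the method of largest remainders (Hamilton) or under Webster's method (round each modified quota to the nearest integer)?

Hamilton: North 3, South 10, East 7, West 11.
Webster: North 2, South 11, East 7, West 11.
South gets 10 under Hamilton and 11 under Webster.

Webster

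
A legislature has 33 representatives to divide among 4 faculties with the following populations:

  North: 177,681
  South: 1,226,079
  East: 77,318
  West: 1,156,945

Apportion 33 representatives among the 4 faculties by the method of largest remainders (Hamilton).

North: 2, South: 15, East: 1, West: 15

Standard divisor: 2638023 ÷ 33 ≈ 79940.091.
Standard quotas: North 2.2227, South 15.3375, East 0.9672, West 14.4727.
Lower quotas: North 2, South 15, East 0, West 14 (sum 31, leaving 2 seats).
Remainders in descending order: East 0.9672, West 0.4727, South 0.3375, North 0.2227.
Largest remainders: East, West receive the extra seats.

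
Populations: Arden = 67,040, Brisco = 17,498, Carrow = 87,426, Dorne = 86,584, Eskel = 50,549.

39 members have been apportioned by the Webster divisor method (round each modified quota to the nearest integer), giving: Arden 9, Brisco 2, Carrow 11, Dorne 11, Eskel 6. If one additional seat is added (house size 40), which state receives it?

Priority for the next seat is population ÷ (current seats + 0.5).
Priorities: Arden 7056.842, Brisco 6999.200, Carrow 7602.261, Dorne 7529.043, Eskel 7776.769.
Highest priority: Eskel.

Eskel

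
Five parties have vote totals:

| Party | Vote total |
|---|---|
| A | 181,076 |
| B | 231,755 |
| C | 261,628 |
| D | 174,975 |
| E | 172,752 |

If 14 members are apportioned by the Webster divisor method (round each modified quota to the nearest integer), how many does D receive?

Standard divisor 1022186/14 ≈ 73013.286; standard quotas: A 2.480, B 3.174, C 3.583, D 2.396, E 2.366.
Rounding to the nearest integer gives 2, 3, 4, 2, 2 = 13 seats, so the divisor must be adjusted.
With modified divisor 71200: modified quotas A 2.543, B 3.255, C 3.675, D 2.458, E 2.426.
Rounding to the nearest integer: A 3, B 3, C 4, D 2, E 2 (total 14).
D receives 2.

2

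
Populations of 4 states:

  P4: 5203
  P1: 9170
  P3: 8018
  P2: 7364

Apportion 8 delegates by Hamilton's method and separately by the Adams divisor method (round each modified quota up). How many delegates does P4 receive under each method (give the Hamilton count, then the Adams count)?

1 and 2

Hamilton: P4 1, P1 3, P3 2, P2 2.
Adams: P4 2, P1 2, P3 2, P2 2.
P4 gets 1 under Hamilton and 2 under Adams.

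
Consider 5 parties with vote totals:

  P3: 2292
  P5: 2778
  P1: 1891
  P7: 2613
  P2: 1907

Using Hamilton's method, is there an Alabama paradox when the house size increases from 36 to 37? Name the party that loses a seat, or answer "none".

At 36 seats: P3 7, P5 9, P1 6, P7 8, P2 6.
At 37 seats: P3 7, P5 9, P1 6, P7 9, P2 6.
No party's allocation decreased.

none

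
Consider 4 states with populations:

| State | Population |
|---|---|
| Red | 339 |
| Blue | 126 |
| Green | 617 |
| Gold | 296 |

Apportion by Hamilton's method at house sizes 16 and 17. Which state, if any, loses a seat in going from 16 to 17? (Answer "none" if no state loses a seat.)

At 16 seats: Red 4, Blue 2, Green 7, Gold 3.
At 17 seats: Red 4, Blue 1, Green 8, Gold 4.
Blue drops from 2 to 1.

Blue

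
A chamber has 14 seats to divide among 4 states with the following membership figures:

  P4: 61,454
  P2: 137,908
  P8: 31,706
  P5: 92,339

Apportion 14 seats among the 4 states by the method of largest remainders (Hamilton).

Total 323407; standard divisor 323407/14 ≈ 23100.5.
Standard quotas: P4 2.6603, P2 5.9699, P8 1.3725, P5 3.9973.
Lower quotas: P4 2, P2 5, P8 1, P5 3 (sum 11, leaving 3 seats).
Remainders in descending order: P5 0.9973, P2 0.9699, P4 0.6603, P8 0.3725.
Largest remainders: P5, P2, P4 receive the extra seats.

P4 3, P2 6, P8 1, P5 4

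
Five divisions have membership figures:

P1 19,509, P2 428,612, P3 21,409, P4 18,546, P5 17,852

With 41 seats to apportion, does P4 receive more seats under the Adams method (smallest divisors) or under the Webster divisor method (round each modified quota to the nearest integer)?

Adams

Adams: P1 2, P2 33, P3 2, P4 2, P5 2.
Webster: P1 2, P2 35, P3 2, P4 1, P5 1.
P4 gets 2 under Adams and 1 under Webster.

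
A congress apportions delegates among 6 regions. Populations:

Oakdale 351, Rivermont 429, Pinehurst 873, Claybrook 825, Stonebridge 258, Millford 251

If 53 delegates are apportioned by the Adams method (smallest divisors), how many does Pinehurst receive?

Standard divisor 2987/53 ≈ 56.358; standard quotas: Oakdale 6.228, Rivermont 7.612, Pinehurst 15.490, Claybrook 14.638, Stonebridge 4.578, Millford 4.454.
Rounding up gives 7, 8, 16, 15, 5, 5 = 56 seats, so the divisor must be adjusted.
With modified divisor 60: modified quotas Oakdale 5.850, Rivermont 7.150, Pinehurst 14.550, Claybrook 13.750, Stonebridge 4.300, Millford 4.183.
Rounding up: Oakdale 6, Rivermont 8, Pinehurst 15, Claybrook 14, Stonebridge 5, Millford 5 (total 53).
Pinehurst receives 15.

15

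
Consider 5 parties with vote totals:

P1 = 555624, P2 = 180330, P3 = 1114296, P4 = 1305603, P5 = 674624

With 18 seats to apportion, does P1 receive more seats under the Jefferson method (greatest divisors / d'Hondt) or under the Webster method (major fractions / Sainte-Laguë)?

Webster

Jefferson: P1 2, P2 0, P3 6, P4 7, P5 3.
Webster: P1 3, P2 1, P3 5, P4 6, P5 3.
P1 gets 2 under Jefferson and 3 under Webster.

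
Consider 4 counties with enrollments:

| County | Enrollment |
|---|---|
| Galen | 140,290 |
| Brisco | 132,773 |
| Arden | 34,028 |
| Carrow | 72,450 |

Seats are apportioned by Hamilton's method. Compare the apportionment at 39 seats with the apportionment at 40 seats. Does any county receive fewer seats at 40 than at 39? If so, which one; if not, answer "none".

Arden

At 39 seats: Galen 14, Brisco 14, Arden 4, Carrow 7.
At 40 seats: Galen 15, Brisco 14, Arden 3, Carrow 8.
Arden drops from 4 to 3.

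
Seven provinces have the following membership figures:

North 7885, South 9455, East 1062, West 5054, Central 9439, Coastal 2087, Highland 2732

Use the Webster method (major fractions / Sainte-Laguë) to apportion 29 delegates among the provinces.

Standard divisor 37714/29 ≈ 1300.483; standard quotas: North 6.063, South 7.270, East 0.817, West 3.886, Central 7.258, Coastal 1.605, Highland 2.101.
Rounding to the nearest integer gives North 6, South 7, East 1, West 4, Central 7, Coastal 2, Highland 2 — total 29, matching the house size, so no adjustment is needed.

North 6; South 7; East 1; West 4; Central 7; Coastal 2; Highland 2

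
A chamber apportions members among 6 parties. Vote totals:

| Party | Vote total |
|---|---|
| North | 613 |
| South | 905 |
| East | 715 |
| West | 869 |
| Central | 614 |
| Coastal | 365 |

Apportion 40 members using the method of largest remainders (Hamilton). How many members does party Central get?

6

The standard divisor is 4081/40 ≈ 102.025.
Standard quotas: North 6.008, South 8.870, East 7.008, West 8.518, Central 6.018, Coastal 3.578.
Lower quotas: North 6, South 8, East 7, West 8, Central 6, Coastal 3 (sum 38, leaving 2 seats).
Remainders in descending order: South 0.870, Coastal 0.578, West 0.518, Central 0.018, North 0.008, East 0.008.
Largest remainders: South, Coastal receive the extra seats.
Central receives 6.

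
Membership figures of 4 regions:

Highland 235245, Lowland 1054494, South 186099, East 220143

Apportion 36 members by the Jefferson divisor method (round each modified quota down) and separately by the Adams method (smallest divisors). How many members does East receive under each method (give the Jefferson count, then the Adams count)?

Jefferson: Highland 5, Lowland 23, South 4, East 4.
Adams: Highland 5, Lowland 22, South 4, East 5.
East gets 4 under Jefferson and 5 under Adams.

4 and 5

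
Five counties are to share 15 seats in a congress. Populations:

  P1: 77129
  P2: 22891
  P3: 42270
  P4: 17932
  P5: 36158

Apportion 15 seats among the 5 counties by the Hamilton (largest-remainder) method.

The standard divisor is 196380/15 = 13092.
Standard quotas: P1 5.8913, P2 1.7485, P3 3.2287, P4 1.3697, P5 2.7618.
Lower quotas: P1 5, P2 1, P3 3, P4 1, P5 2 (sum 12, leaving 3 seats).
Remainders in descending order: P1 0.8913, P5 0.7618, P2 0.7485, P4 0.3697, P3 0.2287.
The surplus seats go to P1, P5, P2.

P1 6, P2 2, P3 3, P4 1, P5 3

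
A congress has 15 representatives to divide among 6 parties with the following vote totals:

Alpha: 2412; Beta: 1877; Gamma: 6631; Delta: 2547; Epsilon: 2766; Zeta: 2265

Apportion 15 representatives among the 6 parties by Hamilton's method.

Standard divisor: 18498 ÷ 15 ≈ 1233.2.
Standard quotas: Alpha 1.9559, Beta 1.5221, Gamma 5.3771, Delta 2.0654, Epsilon 2.2429, Zeta 1.8367.
Lower quotas: Alpha 1, Beta 1, Gamma 5, Delta 2, Epsilon 2, Zeta 1 (sum 12, leaving 3 seats).
Remainders in descending order: Alpha 0.9559, Zeta 0.8367, Beta 0.5221, Gamma 0.3771, Epsilon 0.2429, Delta 0.0654.
The surplus seats go to Alpha, Zeta, Beta.

Alpha: 2, Beta: 2, Gamma: 5, Delta: 2, Epsilon: 2, Zeta: 2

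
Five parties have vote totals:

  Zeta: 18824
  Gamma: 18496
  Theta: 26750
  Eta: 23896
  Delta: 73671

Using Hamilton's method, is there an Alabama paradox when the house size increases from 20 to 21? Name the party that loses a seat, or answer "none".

Zeta

At 20 seats: Zeta 3, Gamma 2, Theta 3, Eta 3, Delta 9.
At 21 seats: Zeta 2, Gamma 2, Theta 4, Eta 3, Delta 10.
Zeta drops from 3 to 2.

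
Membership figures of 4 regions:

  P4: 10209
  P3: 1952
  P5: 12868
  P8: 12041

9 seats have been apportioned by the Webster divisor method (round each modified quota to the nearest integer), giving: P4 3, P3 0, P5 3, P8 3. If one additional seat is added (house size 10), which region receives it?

Priority for the next seat is population ÷ (current seats + 0.5).
Priorities: P4 2916.857, P3 3904.000, P5 3676.571, P8 3440.286.
Highest priority: P3.

P3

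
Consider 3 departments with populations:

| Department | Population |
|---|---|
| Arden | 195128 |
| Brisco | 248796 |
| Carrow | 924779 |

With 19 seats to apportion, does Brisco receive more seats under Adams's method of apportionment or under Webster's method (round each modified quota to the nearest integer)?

Adams: Arden 3, Brisco 4, Carrow 12.
Webster: Arden 3, Brisco 3, Carrow 13.
Brisco gets 4 under Adams and 3 under Webster.

Adams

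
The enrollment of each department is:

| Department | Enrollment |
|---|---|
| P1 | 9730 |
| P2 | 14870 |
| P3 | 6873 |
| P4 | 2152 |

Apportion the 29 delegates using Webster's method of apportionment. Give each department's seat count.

P1=8, P2=13, P3=6, P4=2

Standard divisor 33625/29 ≈ 1159.483; standard quotas: P1 8.392, P2 12.825, P3 5.928, P4 1.856.
Rounding to the nearest integer gives P1 8, P2 13, P3 6, P4 2 — total 29, matching the house size, so no adjustment is needed.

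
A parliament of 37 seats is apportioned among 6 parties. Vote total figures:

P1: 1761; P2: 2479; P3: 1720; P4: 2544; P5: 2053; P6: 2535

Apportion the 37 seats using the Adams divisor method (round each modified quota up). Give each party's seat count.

P1: 5; P2: 7; P3: 5; P4: 7; P5: 6; P6: 7

Standard divisor 13092/37 ≈ 353.838; standard quotas: P1 4.977, P2 7.006, P3 4.861, P4 7.190, P5 5.802, P6 7.164.
Rounding up gives 5, 8, 5, 8, 6, 8 = 40 seats, so the divisor must be adjusted.
With modified divisor 400: modified quotas P1 4.402, P2 6.197, P3 4.300, P4 6.360, P5 5.133, P6 6.338.
Rounding up: P1 5, P2 7, P3 5, P4 7, P5 6, P6 7 (total 37).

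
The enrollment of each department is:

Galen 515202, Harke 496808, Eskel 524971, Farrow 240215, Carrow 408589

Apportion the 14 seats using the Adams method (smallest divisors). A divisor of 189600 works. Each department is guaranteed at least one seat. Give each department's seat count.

With modified divisor 189600: modified quotas Galen 2.717, Harke 2.620, Eskel 2.769, Farrow 1.267, Carrow 2.155.
Rounding up: Galen 3, Harke 3, Eskel 3, Farrow 2, Carrow 3 (total 14).

Galen 3; Harke 3; Eskel 3; Farrow 2; Carrow 3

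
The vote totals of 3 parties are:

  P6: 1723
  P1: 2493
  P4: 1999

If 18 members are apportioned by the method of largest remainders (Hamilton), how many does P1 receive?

7

Total 6215; standard divisor 6215/18 ≈ 345.278.
Standard quotas: P6 4.990, P1 7.220, P4 5.790.
Lower quotas: P6 4, P1 7, P4 5 (sum 16, leaving 2 seats).
Remainders in descending order: P6 0.990, P4 0.790, P1 0.220.
Largest remainders: P6, P4 receive the extra seats.
P1 receives 7.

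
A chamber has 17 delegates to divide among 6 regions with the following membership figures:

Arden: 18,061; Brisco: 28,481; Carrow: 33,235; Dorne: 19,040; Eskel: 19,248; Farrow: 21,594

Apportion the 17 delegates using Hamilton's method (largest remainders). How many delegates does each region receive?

Arden: 2, Brisco: 4, Carrow: 4, Dorne: 2, Eskel: 2, Farrow: 3

The standard divisor is 139659/17 ≈ 8215.235.
Standard quotas: Arden 2.1985, Brisco 3.4669, Carrow 4.0455, Dorne 2.3176, Eskel 2.3430, Farrow 2.6285.
Lower quotas: Arden 2, Brisco 3, Carrow 4, Dorne 2, Eskel 2, Farrow 2 (sum 15, leaving 2 seats).
Remainders in descending order: Farrow 0.6285, Brisco 0.4669, Eskel 0.3430, Dorne 0.3176, Arden 0.1985, Carrow 0.0455.
The surplus seats go to Farrow, Brisco.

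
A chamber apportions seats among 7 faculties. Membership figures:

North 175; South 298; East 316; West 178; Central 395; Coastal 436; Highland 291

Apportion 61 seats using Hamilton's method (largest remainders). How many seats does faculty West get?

Total 2089; standard divisor 2089/61 ≈ 34.246.
Standard quotas: North 5.110, South 8.702, East 9.227, West 5.198, Central 11.534, Coastal 12.731, Highland 8.497.
Lower quotas: North 5, South 8, East 9, West 5, Central 11, Coastal 12, Highland 8 (sum 58, leaving 3 seats).
Remainders in descending order: Coastal 0.731, South 0.702, Central 0.534, Highland 0.497, East 0.227, West 0.198, North 0.110.
The surplus seats go to Coastal, South, Central.
West receives 5.

5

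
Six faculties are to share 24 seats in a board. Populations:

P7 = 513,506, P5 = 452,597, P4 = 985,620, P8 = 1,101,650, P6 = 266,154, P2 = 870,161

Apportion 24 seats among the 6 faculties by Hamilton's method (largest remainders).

Standard divisor: 4189688 ÷ 24 ≈ 174570.333.
Standard quotas: P7 2.9415, P5 2.5926, P4 5.6460, P8 6.3106, P6 1.5246, P2 4.9846.
Lower quotas: P7 2, P5 2, P4 5, P8 6, P6 1, P2 4 (sum 20, leaving 4 seats).
Remainders in descending order: P2 0.9846, P7 0.9415, P4 0.6460, P5 0.5926, P6 0.5246, P8 0.3106.
Largest remainders: P2, P7, P4, P5 receive the extra seats.

P7 3; P5 3; P4 6; P8 6; P6 1; P2 5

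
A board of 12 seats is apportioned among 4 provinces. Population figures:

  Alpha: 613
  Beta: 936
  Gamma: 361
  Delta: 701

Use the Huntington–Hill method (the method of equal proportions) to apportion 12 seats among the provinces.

With divisor 230: modified quotas Alpha 2.665, Beta 4.070, Gamma 1.570, Delta 3.048.
Geometric-mean thresholds: Alpha √(2·3)=2.449, Beta √(4·5)=4.472, Gamma √(1·2)=1.414, Delta √(3·4)=3.464.
Each quota rounded against its threshold gives Alpha 3, Beta 4, Gamma 2, Delta 3 (total 12).

Alpha: 3, Beta: 4, Gamma: 2, Delta: 3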